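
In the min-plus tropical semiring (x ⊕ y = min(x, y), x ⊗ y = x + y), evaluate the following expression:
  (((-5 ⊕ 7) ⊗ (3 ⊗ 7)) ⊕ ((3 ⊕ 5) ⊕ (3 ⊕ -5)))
(((-5 ⊕ 7) ⊗ (3 ⊗ 7)) ⊕ ((3 ⊕ 5) ⊕ (3 ⊕ -5))) = -5

Expand innermost to outermost. Recall ⊕ takes the minimum of its arguments and ⊗ takes their sum. Working out the expression (((-5 ⊕ 7) ⊗ (3 ⊗ 7)) ⊕ ((3 ⊕ 5) ⊕ (3 ⊕ -5))) gives -5.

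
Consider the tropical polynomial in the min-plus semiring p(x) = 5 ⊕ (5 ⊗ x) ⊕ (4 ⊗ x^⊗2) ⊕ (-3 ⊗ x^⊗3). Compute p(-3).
p(-3) = -12

A tropical monomial a ⊗ x^⊗i evaluates to a + i · x. Evaluating each term at x = -3:
  Term 0 contributes 5 + 0 · -3 = 5
  Term 1 contributes 5 + 1 · -3 = 2
  Term 2 contributes 4 + 2 · -3 = -2
  Term 3 contributes -3 + 3 · -3 = -12
p(-3) = ⊕ of these = min[5, 2, -2, -12] = -12.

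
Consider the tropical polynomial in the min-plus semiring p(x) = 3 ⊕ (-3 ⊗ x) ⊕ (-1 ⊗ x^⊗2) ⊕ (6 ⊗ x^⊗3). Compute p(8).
p(8) = 3

A tropical monomial a ⊗ x^⊗i evaluates to a + i · x. Evaluating each term at x = 8:
  Term 0 contributes 3 + 0 · 8 = 3
  Term 1 contributes -3 + 1 · 8 = 5
  Term 2 contributes -1 + 2 · 8 = 15
  Term 3 contributes 6 + 3 · 8 = 30
p(8) = ⊕ of these = min[3, 5, 15, 30] = 3.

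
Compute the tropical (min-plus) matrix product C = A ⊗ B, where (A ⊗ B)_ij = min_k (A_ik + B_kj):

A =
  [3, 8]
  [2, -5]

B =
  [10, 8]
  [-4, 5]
A ⊗ B =
  [4, 11]
  [-9, 0]

Apply the min-plus product entry-by-entry:
  C[0][0] = min over k of (A[0][0] + B[0][0] = 3 + 10 = 13, A[0][1] + B[1][0] = 8 + -4 = 4) = 4 (attained at k = 1)
  C[0][1] = min over k of (A[0][0] + B[0][1] = 3 + 8 = 11, A[0][1] + B[1][1] = 8 + 5 = 13) = 11 (attained at k = 0)
  C[1][0] = min over k of (A[1][0] + B[0][0] = 2 + 10 = 12, A[1][1] + B[1][0] = -5 + -4 = -9) = -9 (attained at k = 1)
  C[1][1] = min over k of (A[1][0] + B[0][1] = 2 + 8 = 10, A[1][1] + B[1][1] = -5 + 5 = 0) = 0 (attained at k = 1)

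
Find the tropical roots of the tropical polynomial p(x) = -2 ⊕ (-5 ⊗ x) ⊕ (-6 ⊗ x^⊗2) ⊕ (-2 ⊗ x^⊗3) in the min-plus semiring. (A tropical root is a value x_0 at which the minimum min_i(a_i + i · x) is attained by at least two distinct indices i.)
Roots: {-4, 1, 3}

Each tropical root is a break point of the lower envelope of the lines y = a_i + i · x (there are 4 lines, with slopes 0, 1, ..., 3). Only the lines that attain the minimum somewhere contribute to roots; other lines are dominated. Here the surviving (envelope) indices are i = 3, i = 2, i = 1, i = 0.
Intersections between consecutive envelope lines give the roots: for adjacent envelope indices i < j the intersection is x = (a_i − a_j) / (j − i). Reading off the sorted break points: {-4, 1, 3}.
Verification: at each break x_0, at least two indices attain the minimum of min_i(a_i + i · x_0).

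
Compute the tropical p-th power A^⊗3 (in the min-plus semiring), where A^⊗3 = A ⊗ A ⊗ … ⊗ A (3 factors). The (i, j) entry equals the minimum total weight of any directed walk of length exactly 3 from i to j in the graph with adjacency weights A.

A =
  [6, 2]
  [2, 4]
A^⊗3 =
  [8, 6]
  [6, 8]

Each entry (A^⊗3)_ij equals the minimum over all length-3 walks i = v_0 → v_1 → … → v_3 = j of Σ_t A[v_t][v_{t+1}]. For example, for (i, j) = (0, 1) we minimise over 4 possible intermediate vertex sequences; the minimum is 6, attained along the walk 0 → 1 → 0 → 1.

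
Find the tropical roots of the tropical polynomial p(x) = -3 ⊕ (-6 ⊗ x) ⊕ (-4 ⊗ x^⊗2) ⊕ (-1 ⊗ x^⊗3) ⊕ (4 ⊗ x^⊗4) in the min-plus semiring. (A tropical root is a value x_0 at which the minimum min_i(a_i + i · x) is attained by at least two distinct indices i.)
Roots: {-5, -3, -2, 3}

Each tropical root is a break point of the lower envelope of the lines y = a_i + i · x (there are 5 lines, with slopes 0, 1, ..., 4). Only the lines that attain the minimum somewhere contribute to roots; other lines are dominated. Here the surviving (envelope) indices are i = 4, i = 3, i = 2, i = 1, i = 0.
Intersections between consecutive envelope lines give the roots: for adjacent envelope indices i < j the intersection is x = (a_i − a_j) / (j − i). Reading off the sorted break points: {-5, -3, -2, 3}.
Verification: at each break x_0, at least two indices attain the minimum of min_i(a_i + i · x_0).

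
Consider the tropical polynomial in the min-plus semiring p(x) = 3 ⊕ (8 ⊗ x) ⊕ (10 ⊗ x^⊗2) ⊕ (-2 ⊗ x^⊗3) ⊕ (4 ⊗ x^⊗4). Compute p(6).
p(6) = 3

A tropical monomial a ⊗ x^⊗i evaluates to a + i · x. Evaluating each term at x = 6:
  Term 0 contributes 3 + 0 · 6 = 3
  Term 1 contributes 8 + 1 · 6 = 14
  Term 2 contributes 10 + 2 · 6 = 22
  Term 3 contributes -2 + 3 · 6 = 16
  Term 4 contributes 4 + 4 · 6 = 28
p(6) = ⊕ of these = min[3, 14, 22, 16, 28] = 3.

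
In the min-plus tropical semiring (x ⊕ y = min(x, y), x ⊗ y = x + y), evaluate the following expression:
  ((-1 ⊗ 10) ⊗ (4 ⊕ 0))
((-1 ⊗ 10) ⊗ (4 ⊕ 0)) = 9

Expand innermost to outermost. Recall ⊕ takes the minimum of its arguments and ⊗ takes their sum. Working out the expression ((-1 ⊗ 10) ⊗ (4 ⊕ 0)) gives 9.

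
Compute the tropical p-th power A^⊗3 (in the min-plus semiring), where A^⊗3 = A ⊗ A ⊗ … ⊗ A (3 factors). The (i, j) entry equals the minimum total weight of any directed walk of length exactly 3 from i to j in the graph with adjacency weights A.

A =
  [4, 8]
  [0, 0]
A^⊗3 =
  [8, 8]
  [0, 0]

Each entry (A^⊗3)_ij equals the minimum over all length-3 walks i = v_0 → v_1 → … → v_3 = j of Σ_t A[v_t][v_{t+1}]. For example, for (i, j) = (0, 1) we minimise over 4 possible intermediate vertex sequences; the minimum is 8, attained along the walk 0 → 1 → 1 → 1.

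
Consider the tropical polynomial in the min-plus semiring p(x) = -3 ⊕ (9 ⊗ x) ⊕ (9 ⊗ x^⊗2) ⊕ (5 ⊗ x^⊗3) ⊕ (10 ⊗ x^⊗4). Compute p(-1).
p(-1) = -3

A tropical monomial a ⊗ x^⊗i evaluates to a + i · x. Evaluating each term at x = -1:
  Term 0 contributes -3 + 0 · -1 = -3
  Term 1 contributes 9 + 1 · -1 = 8
  Term 2 contributes 9 + 2 · -1 = 7
  Term 3 contributes 5 + 3 · -1 = 2
  Term 4 contributes 10 + 4 · -1 = 6
p(-1) = ⊕ of these = min[-3, 8, 7, 2, 6] = -3.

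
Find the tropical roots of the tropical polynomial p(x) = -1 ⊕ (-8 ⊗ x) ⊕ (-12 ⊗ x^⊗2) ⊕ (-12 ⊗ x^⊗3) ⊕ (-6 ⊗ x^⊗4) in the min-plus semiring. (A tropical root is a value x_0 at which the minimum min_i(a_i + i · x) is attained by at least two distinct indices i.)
Roots: {-6, 0, 4, 7}

Each tropical root is a break point of the lower envelope of the lines y = a_i + i · x (there are 5 lines, with slopes 0, 1, ..., 4). Only the lines that attain the minimum somewhere contribute to roots; other lines are dominated. Here the surviving (envelope) indices are i = 4, i = 3, i = 2, i = 1, i = 0.
Intersections between consecutive envelope lines give the roots: for adjacent envelope indices i < j the intersection is x = (a_i − a_j) / (j − i). Reading off the sorted break points: {-6, 0, 4, 7}.
Verification: at each break x_0, at least two indices attain the minimum of min_i(a_i + i · x_0).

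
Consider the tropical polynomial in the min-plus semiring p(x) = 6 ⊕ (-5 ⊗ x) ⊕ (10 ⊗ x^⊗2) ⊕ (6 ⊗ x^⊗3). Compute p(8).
p(8) = 3

A tropical monomial a ⊗ x^⊗i evaluates to a + i · x. Evaluating each term at x = 8:
  Term 0 contributes 6 + 0 · 8 = 6
  Term 1 contributes -5 + 1 · 8 = 3
  Term 2 contributes 10 + 2 · 8 = 26
  Term 3 contributes 6 + 3 · 8 = 30
p(8) = ⊕ of these = min[6, 3, 26, 30] = 3.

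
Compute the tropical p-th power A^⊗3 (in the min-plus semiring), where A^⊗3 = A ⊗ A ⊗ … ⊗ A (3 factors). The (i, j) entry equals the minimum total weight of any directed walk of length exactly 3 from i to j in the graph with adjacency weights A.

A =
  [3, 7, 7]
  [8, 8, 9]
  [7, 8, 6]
A^⊗3 =
  [9, 13, 13]
  [14, 18, 18]
  [13, 17, 17]

Each entry (A^⊗3)_ij equals the minimum over all length-3 walks i = v_0 → v_1 → … → v_3 = j of Σ_t A[v_t][v_{t+1}]. For example, for (i, j) = (0, 2) we minimise over 9 possible intermediate vertex sequences; the minimum is 13, attained along the walk 0 → 0 → 0 → 2.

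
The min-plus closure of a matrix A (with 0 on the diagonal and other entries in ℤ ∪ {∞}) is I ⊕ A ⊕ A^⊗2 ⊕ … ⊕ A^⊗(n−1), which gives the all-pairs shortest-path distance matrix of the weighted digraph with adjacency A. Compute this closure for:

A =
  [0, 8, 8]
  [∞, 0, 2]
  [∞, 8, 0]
Closure =
  [0, 8, 8]
  [∞, 0, 2]
  [∞, 8, 0]

This is the Floyd-Warshall all-pairs shortest-path computation. For each intermediate vertex k = 0, 1, …, 2, update dist[i][j] ← min(dist[i][j], dist[i][k] + dist[k][j]). The final matrix gives, for each (i, j), the minimum total weight of any directed path from i to j (possibly empty when i = j).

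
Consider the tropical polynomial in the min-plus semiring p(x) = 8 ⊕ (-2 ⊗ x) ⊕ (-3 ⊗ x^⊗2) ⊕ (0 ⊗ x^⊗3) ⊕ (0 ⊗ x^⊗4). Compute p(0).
p(0) = -3

A tropical monomial a ⊗ x^⊗i evaluates to a + i · x. Evaluating each term at x = 0:
  Term 0 contributes 8 + 0 · 0 = 8
  Term 1 contributes -2 + 1 · 0 = -2
  Term 2 contributes -3 + 2 · 0 = -3
  Term 3 contributes 0 + 3 · 0 = 0
  Term 4 contributes 0 + 4 · 0 = 0
p(0) = ⊕ of these = min[8, -2, -3, 0, 0] = -3.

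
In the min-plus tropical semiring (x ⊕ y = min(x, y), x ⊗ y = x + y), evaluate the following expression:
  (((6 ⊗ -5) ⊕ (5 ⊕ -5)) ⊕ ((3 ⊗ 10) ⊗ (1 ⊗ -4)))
(((6 ⊗ -5) ⊕ (5 ⊕ -5)) ⊕ ((3 ⊗ 10) ⊗ (1 ⊗ -4))) = -5

Expand innermost to outermost. Recall ⊕ takes the minimum of its arguments and ⊗ takes their sum. Working out the expression (((6 ⊗ -5) ⊕ (5 ⊕ -5)) ⊕ ((3 ⊗ 10) ⊗ (1 ⊗ -4))) gives -5.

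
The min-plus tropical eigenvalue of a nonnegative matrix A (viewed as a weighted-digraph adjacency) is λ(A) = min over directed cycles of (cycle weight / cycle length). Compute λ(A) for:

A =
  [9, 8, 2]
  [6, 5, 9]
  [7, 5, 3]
λ(A) = 3

Enumerate directed cycles and compute their means (weight / length). Sample:
  cycle 0 → 0: weight = 9, length = 1, mean = 9/1 ≈ 9.000
  cycle 1 → 1: weight = 5, length = 1, mean = 5/1 ≈ 5.000
  cycle 2 → 2: weight = 3, length = 1, mean = 3/1 ≈ 3.000
  cycle 0 → 1 → 0: weight = 14, length = 2, mean = 14/2 ≈ 7.000
  cycle 0 → 2 → 0: weight = 9, length = 2, mean = 9/2 ≈ 4.500
  cycle 1 → 0 → 1: weight = 14, length = 2, mean = 14/2 ≈ 7.000
Minimum mean = 3.000, attained e.g. along the cycle 2 → 2 with weight 3 and length 1. So λ(A) = 3/1 = 3.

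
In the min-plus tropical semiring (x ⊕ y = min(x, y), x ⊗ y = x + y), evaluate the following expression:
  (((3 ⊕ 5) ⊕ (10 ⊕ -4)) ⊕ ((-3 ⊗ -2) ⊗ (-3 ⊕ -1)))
(((3 ⊕ 5) ⊕ (10 ⊕ -4)) ⊕ ((-3 ⊗ -2) ⊗ (-3 ⊕ -1))) = -8

Expand innermost to outermost. Recall ⊕ takes the minimum of its arguments and ⊗ takes their sum. Working out the expression (((3 ⊕ 5) ⊕ (10 ⊕ -4)) ⊕ ((-3 ⊗ -2) ⊗ (-3 ⊕ -1))) gives -8.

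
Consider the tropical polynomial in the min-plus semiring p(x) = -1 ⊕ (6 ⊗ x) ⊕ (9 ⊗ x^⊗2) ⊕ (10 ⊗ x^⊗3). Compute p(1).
p(1) = -1

A tropical monomial a ⊗ x^⊗i evaluates to a + i · x. Evaluating each term at x = 1:
  Term 0 contributes -1 + 0 · 1 = -1
  Term 1 contributes 6 + 1 · 1 = 7
  Term 2 contributes 9 + 2 · 1 = 11
  Term 3 contributes 10 + 3 · 1 = 13
p(1) = ⊕ of these = min[-1, 7, 11, 13] = -1.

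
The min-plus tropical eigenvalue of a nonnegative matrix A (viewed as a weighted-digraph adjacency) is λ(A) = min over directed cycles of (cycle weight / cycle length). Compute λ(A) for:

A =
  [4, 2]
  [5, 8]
λ(A) = 7/2

Enumerate directed cycles and compute their means (weight / length). Sample:
  cycle 0 → 0: weight = 4, length = 1, mean = 4/1 ≈ 4.000
  cycle 1 → 1: weight = 8, length = 1, mean = 8/1 ≈ 8.000
  cycle 0 → 1 → 0: weight = 7, length = 2, mean = 7/2 ≈ 3.500
  cycle 1 → 0 → 1: weight = 7, length = 2, mean = 7/2 ≈ 3.500
Minimum mean = 3.500, attained e.g. along the cycle 0 → 1 → 0 with weight 7 and length 2. So λ(A) = 7/2 = 7/2.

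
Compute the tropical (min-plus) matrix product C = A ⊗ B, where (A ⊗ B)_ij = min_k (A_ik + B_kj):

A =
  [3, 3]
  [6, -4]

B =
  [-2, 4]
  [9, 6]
A ⊗ B =
  [1, 7]
  [4, 2]

Apply the min-plus product entry-by-entry:
  C[0][0] = min over k of (A[0][0] + B[0][0] = 3 + -2 = 1, A[0][1] + B[1][0] = 3 + 9 = 12) = 1 (attained at k = 0)
  C[0][1] = min over k of (A[0][0] + B[0][1] = 3 + 4 = 7, A[0][1] + B[1][1] = 3 + 6 = 9) = 7 (attained at k = 0)
  C[1][0] = min over k of (A[1][0] + B[0][0] = 6 + -2 = 4, A[1][1] + B[1][0] = -4 + 9 = 5) = 4 (attained at k = 0)
  C[1][1] = min over k of (A[1][0] + B[0][1] = 6 + 4 = 10, A[1][1] + B[1][1] = -4 + 6 = 2) = 2 (attained at k = 1)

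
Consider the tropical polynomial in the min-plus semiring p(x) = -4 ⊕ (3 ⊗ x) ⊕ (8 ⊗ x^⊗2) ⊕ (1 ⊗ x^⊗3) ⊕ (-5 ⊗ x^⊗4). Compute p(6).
p(6) = -4

A tropical monomial a ⊗ x^⊗i evaluates to a + i · x. Evaluating each term at x = 6:
  Term 0 contributes -4 + 0 · 6 = -4
  Term 1 contributes 3 + 1 · 6 = 9
  Term 2 contributes 8 + 2 · 6 = 20
  Term 3 contributes 1 + 3 · 6 = 19
  Term 4 contributes -5 + 4 · 6 = 19
p(6) = ⊕ of these = min[-4, 9, 20, 19, 19] = -4.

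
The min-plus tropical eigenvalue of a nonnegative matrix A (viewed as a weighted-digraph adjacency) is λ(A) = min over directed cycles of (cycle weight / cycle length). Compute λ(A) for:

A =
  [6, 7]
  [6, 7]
λ(A) = 6

Enumerate directed cycles and compute their means (weight / length). Sample:
  cycle 0 → 0: weight = 6, length = 1, mean = 6/1 ≈ 6.000
  cycle 1 → 1: weight = 7, length = 1, mean = 7/1 ≈ 7.000
  cycle 0 → 1 → 0: weight = 13, length = 2, mean = 13/2 ≈ 6.500
  cycle 1 → 0 → 1: weight = 13, length = 2, mean = 13/2 ≈ 6.500
Minimum mean = 6.000, attained e.g. along the cycle 0 → 0 with weight 6 and length 1. So λ(A) = 6/1 = 6.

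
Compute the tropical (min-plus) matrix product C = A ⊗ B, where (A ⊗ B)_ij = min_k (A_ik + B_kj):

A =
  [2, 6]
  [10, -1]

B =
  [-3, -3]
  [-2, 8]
A ⊗ B =
  [-1, -1]
  [-3, 7]

Apply the min-plus product entry-by-entry:
  C[0][0] = min over k of (A[0][0] + B[0][0] = 2 + -3 = -1, A[0][1] + B[1][0] = 6 + -2 = 4) = -1 (attained at k = 0)
  C[0][1] = min over k of (A[0][0] + B[0][1] = 2 + -3 = -1, A[0][1] + B[1][1] = 6 + 8 = 14) = -1 (attained at k = 0)
  C[1][0] = min over k of (A[1][0] + B[0][0] = 10 + -3 = 7, A[1][1] + B[1][0] = -1 + -2 = -3) = -3 (attained at k = 1)
  C[1][1] = min over k of (A[1][0] + B[0][1] = 10 + -3 = 7, A[1][1] + B[1][1] = -1 + 8 = 7) = 7 (attained at k = 0)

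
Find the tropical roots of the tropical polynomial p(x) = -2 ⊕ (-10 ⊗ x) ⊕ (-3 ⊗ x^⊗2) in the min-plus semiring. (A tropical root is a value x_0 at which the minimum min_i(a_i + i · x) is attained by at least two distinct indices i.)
Roots: {-7, 8}

Each tropical root is a break point of the lower envelope of the lines y = a_i + i · x (there are 3 lines, with slopes 0, 1, ..., 2). Only the lines that attain the minimum somewhere contribute to roots; other lines are dominated. Here the surviving (envelope) indices are i = 2, i = 1, i = 0.
Intersections between consecutive envelope lines give the roots: for adjacent envelope indices i < j the intersection is x = (a_i − a_j) / (j − i). Reading off the sorted break points: {-7, 8}.
Verification: at each break x_0, at least two indices attain the minimum of min_i(a_i + i · x_0).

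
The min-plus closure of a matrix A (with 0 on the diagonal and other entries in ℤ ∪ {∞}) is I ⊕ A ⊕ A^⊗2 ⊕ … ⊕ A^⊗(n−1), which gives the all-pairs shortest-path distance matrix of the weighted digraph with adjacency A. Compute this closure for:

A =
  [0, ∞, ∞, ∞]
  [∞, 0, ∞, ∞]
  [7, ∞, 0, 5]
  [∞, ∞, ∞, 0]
Closure =
  [0, ∞, ∞, ∞]
  [∞, 0, ∞, ∞]
  [7, ∞, 0, 5]
  [∞, ∞, ∞, 0]

This is the Floyd-Warshall all-pairs shortest-path computation. For each intermediate vertex k = 0, 1, …, 3, update dist[i][j] ← min(dist[i][j], dist[i][k] + dist[k][j]). The final matrix gives, for each (i, j), the minimum total weight of any directed path from i to j (possibly empty when i = j).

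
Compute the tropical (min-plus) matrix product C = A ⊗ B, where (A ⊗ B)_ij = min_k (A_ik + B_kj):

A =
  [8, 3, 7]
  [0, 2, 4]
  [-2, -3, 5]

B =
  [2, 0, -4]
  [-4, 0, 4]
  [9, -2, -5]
A ⊗ B =
  [-1, 3, 2]
  [-2, 0, -4]
  [-7, -3, -6]

Apply the min-plus product entry-by-entry:
  C[0][0] = min over k of (A[0][0] + B[0][0] = 8 + 2 = 10, A[0][1] + B[1][0] = 3 + -4 = -1, A[0][2] + B[2][0] = 7 + 9 = 16) = -1 (attained at k = 1)
  C[0][1] = min over k of (A[0][0] + B[0][1] = 8 + 0 = 8, A[0][1] + B[1][1] = 3 + 0 = 3, A[0][2] + B[2][1] = 7 + -2 = 5) = 3 (attained at k = 1)
  C[0][2] = min over k of (A[0][0] + B[0][2] = 8 + -4 = 4, A[0][1] + B[1][2] = 3 + 4 = 7, A[0][2] + B[2][2] = 7 + -5 = 2) = 2 (attained at k = 2)
  C[1][0] = min over k of (A[1][0] + B[0][0] = 0 + 2 = 2, A[1][1] + B[1][0] = 2 + -4 = -2, A[1][2] + B[2][0] = 4 + 9 = 13) = -2 (attained at k = 1)
  C[1][1] = min over k of (A[1][0] + B[0][1] = 0 + 0 = 0, A[1][1] + B[1][1] = 2 + 0 = 2, A[1][2] + B[2][1] = 4 + -2 = 2) = 0 (attained at k = 0)
  C[1][2] = min over k of (A[1][0] + B[0][2] = 0 + -4 = -4, A[1][1] + B[1][2] = 2 + 4 = 6, A[1][2] + B[2][2] = 4 + -5 = -1) = -4 (attained at k = 0)
  C[2][0] = min over k of (A[2][0] + B[0][0] = -2 + 2 = 0, A[2][1] + B[1][0] = -3 + -4 = -7, A[2][2] + B[2][0] = 5 + 9 = 14) = -7 (attained at k = 1)
  C[2][1] = min over k of (A[2][0] + B[0][1] = -2 + 0 = -2, A[2][1] + B[1][1] = -3 + 0 = -3, A[2][2] + B[2][1] = 5 + -2 = 3) = -3 (attained at k = 1)
  C[2][2] = min over k of (A[2][0] + B[0][2] = -2 + -4 = -6, A[2][1] + B[1][2] = -3 + 4 = 1, A[2][2] + B[2][2] = 5 + -5 = 0) = -6 (attained at k = 0)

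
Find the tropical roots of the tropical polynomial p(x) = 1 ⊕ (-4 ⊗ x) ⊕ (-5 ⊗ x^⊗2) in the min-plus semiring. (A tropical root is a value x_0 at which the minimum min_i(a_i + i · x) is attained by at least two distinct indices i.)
Roots: {1, 5}

Each tropical root is a break point of the lower envelope of the lines y = a_i + i · x (there are 3 lines, with slopes 0, 1, ..., 2). Only the lines that attain the minimum somewhere contribute to roots; other lines are dominated. Here the surviving (envelope) indices are i = 2, i = 1, i = 0.
Intersections between consecutive envelope lines give the roots: for adjacent envelope indices i < j the intersection is x = (a_i − a_j) / (j − i). Reading off the sorted break points: {1, 5}.
Verification: at each break x_0, at least two indices attain the minimum of min_i(a_i + i · x_0).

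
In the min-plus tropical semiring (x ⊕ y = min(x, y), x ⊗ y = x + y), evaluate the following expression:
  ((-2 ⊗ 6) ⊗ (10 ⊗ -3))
((-2 ⊗ 6) ⊗ (10 ⊗ -3)) = 11

Expand innermost to outermost. Recall ⊕ takes the minimum of its arguments and ⊗ takes their sum. Working out the expression ((-2 ⊗ 6) ⊗ (10 ⊗ -3)) gives 11.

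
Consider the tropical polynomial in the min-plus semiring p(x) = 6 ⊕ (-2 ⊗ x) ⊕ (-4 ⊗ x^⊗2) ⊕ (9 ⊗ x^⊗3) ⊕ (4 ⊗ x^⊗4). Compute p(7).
p(7) = 5

A tropical monomial a ⊗ x^⊗i evaluates to a + i · x. Evaluating each term at x = 7:
  Term 0 contributes 6 + 0 · 7 = 6
  Term 1 contributes -2 + 1 · 7 = 5
  Term 2 contributes -4 + 2 · 7 = 10
  Term 3 contributes 9 + 3 · 7 = 30
  Term 4 contributes 4 + 4 · 7 = 32
p(7) = ⊕ of these = min[6, 5, 10, 30, 32] = 5.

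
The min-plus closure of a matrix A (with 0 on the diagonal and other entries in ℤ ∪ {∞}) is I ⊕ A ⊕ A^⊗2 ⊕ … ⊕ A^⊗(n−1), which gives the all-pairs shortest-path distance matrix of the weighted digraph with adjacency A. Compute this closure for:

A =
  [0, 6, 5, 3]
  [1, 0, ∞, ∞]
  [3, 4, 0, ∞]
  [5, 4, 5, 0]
Closure =
  [0, 6, 5, 3]
  [1, 0, 6, 4]
  [3, 4, 0, 6]
  [5, 4, 5, 0]

This is the Floyd-Warshall all-pairs shortest-path computation. For each intermediate vertex k = 0, 1, …, 3, update dist[i][j] ← min(dist[i][j], dist[i][k] + dist[k][j]). The final matrix gives, for each (i, j), the minimum total weight of any directed path from i to j (possibly empty when i = j).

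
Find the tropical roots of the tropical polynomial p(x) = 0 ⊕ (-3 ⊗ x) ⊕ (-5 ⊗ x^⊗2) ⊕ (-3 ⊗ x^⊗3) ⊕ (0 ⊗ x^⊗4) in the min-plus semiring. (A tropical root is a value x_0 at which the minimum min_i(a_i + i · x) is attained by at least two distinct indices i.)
Roots: {-3, -2, 2, 3}

Each tropical root is a break point of the lower envelope of the lines y = a_i + i · x (there are 5 lines, with slopes 0, 1, ..., 4). Only the lines that attain the minimum somewhere contribute to roots; other lines are dominated. Here the surviving (envelope) indices are i = 4, i = 3, i = 2, i = 1, i = 0.
Intersections between consecutive envelope lines give the roots: for adjacent envelope indices i < j the intersection is x = (a_i − a_j) / (j − i). Reading off the sorted break points: {-3, -2, 2, 3}.
Verification: at each break x_0, at least two indices attain the minimum of min_i(a_i + i · x_0).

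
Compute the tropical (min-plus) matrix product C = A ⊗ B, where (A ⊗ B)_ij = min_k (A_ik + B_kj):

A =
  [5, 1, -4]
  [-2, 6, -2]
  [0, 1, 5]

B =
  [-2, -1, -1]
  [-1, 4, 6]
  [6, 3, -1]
A ⊗ B =
  [0, -1, -5]
  [-4, -3, -3]
  [-2, -1, -1]

Apply the min-plus product entry-by-entry:
  C[0][0] = min over k of (A[0][0] + B[0][0] = 5 + -2 = 3, A[0][1] + B[1][0] = 1 + -1 = 0, A[0][2] + B[2][0] = -4 + 6 = 2) = 0 (attained at k = 1)
  C[0][1] = min over k of (A[0][0] + B[0][1] = 5 + -1 = 4, A[0][1] + B[1][1] = 1 + 4 = 5, A[0][2] + B[2][1] = -4 + 3 = -1) = -1 (attained at k = 2)
  C[0][2] = min over k of (A[0][0] + B[0][2] = 5 + -1 = 4, A[0][1] + B[1][2] = 1 + 6 = 7, A[0][2] + B[2][2] = -4 + -1 = -5) = -5 (attained at k = 2)
  C[1][0] = min over k of (A[1][0] + B[0][0] = -2 + -2 = -4, A[1][1] + B[1][0] = 6 + -1 = 5, A[1][2] + B[2][0] = -2 + 6 = 4) = -4 (attained at k = 0)
  C[1][1] = min over k of (A[1][0] + B[0][1] = -2 + -1 = -3, A[1][1] + B[1][1] = 6 + 4 = 10, A[1][2] + B[2][1] = -2 + 3 = 1) = -3 (attained at k = 0)
  C[1][2] = min over k of (A[1][0] + B[0][2] = -2 + -1 = -3, A[1][1] + B[1][2] = 6 + 6 = 12, A[1][2] + B[2][2] = -2 + -1 = -3) = -3 (attained at k = 0)
  C[2][0] = min over k of (A[2][0] + B[0][0] = 0 + -2 = -2, A[2][1] + B[1][0] = 1 + -1 = 0, A[2][2] + B[2][0] = 5 + 6 = 11) = -2 (attained at k = 0)
  C[2][1] = min over k of (A[2][0] + B[0][1] = 0 + -1 = -1, A[2][1] + B[1][1] = 1 + 4 = 5, A[2][2] + B[2][1] = 5 + 3 = 8) = -1 (attained at k = 0)
  C[2][2] = min over k of (A[2][0] + B[0][2] = 0 + -1 = -1, A[2][1] + B[1][2] = 1 + 6 = 7, A[2][2] + B[2][2] = 5 + -1 = 4) = -1 (attained at k = 0)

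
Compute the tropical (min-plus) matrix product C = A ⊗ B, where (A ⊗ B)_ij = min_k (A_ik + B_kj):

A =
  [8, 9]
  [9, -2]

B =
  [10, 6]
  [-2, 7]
A ⊗ B =
  [7, 14]
  [-4, 5]

Apply the min-plus product entry-by-entry:
  C[0][0] = min over k of (A[0][0] + B[0][0] = 8 + 10 = 18, A[0][1] + B[1][0] = 9 + -2 = 7) = 7 (attained at k = 1)
  C[0][1] = min over k of (A[0][0] + B[0][1] = 8 + 6 = 14, A[0][1] + B[1][1] = 9 + 7 = 16) = 14 (attained at k = 0)
  C[1][0] = min over k of (A[1][0] + B[0][0] = 9 + 10 = 19, A[1][1] + B[1][0] = -2 + -2 = -4) = -4 (attained at k = 1)
  C[1][1] = min over k of (A[1][0] + B[0][1] = 9 + 6 = 15, A[1][1] + B[1][1] = -2 + 7 = 5) = 5 (attained at k = 1)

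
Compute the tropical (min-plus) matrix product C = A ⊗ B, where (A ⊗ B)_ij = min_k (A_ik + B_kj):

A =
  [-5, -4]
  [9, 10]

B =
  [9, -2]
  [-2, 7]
A ⊗ B =
  [-6, -7]
  [8, 7]

Apply the min-plus product entry-by-entry:
  C[0][0] = min over k of (A[0][0] + B[0][0] = -5 + 9 = 4, A[0][1] + B[1][0] = -4 + -2 = -6) = -6 (attained at k = 1)
  C[0][1] = min over k of (A[0][0] + B[0][1] = -5 + -2 = -7, A[0][1] + B[1][1] = -4 + 7 = 3) = -7 (attained at k = 0)
  C[1][0] = min over k of (A[1][0] + B[0][0] = 9 + 9 = 18, A[1][1] + B[1][0] = 10 + -2 = 8) = 8 (attained at k = 1)
  C[1][1] = min over k of (A[1][0] + B[0][1] = 9 + -2 = 7, A[1][1] + B[1][1] = 10 + 7 = 17) = 7 (attained at k = 0)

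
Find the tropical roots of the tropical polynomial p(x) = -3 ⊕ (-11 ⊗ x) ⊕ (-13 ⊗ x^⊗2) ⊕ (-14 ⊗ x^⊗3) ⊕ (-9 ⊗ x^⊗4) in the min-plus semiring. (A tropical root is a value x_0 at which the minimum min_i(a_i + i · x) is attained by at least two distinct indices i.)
Roots: {-5, 1, 2, 8}

Each tropical root is a break point of the lower envelope of the lines y = a_i + i · x (there are 5 lines, with slopes 0, 1, ..., 4). Only the lines that attain the minimum somewhere contribute to roots; other lines are dominated. Here the surviving (envelope) indices are i = 4, i = 3, i = 2, i = 1, i = 0.
Intersections between consecutive envelope lines give the roots: for adjacent envelope indices i < j the intersection is x = (a_i − a_j) / (j − i). Reading off the sorted break points: {-5, 1, 2, 8}.
Verification: at each break x_0, at least two indices attain the minimum of min_i(a_i + i · x_0).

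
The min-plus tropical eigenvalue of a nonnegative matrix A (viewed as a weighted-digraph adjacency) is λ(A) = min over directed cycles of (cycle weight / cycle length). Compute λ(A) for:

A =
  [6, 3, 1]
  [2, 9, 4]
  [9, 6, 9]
λ(A) = 5/2

Enumerate directed cycles and compute their means (weight / length). Sample:
  cycle 0 → 0: weight = 6, length = 1, mean = 6/1 ≈ 6.000
  cycle 1 → 1: weight = 9, length = 1, mean = 9/1 ≈ 9.000
  cycle 2 → 2: weight = 9, length = 1, mean = 9/1 ≈ 9.000
  cycle 0 → 1 → 0: weight = 5, length = 2, mean = 5/2 ≈ 2.500
  cycle 0 → 2 → 0: weight = 10, length = 2, mean = 10/2 ≈ 5.000
  cycle 1 → 0 → 1: weight = 5, length = 2, mean = 5/2 ≈ 2.500
Minimum mean = 2.500, attained e.g. along the cycle 0 → 1 → 0 with weight 5 and length 2. So λ(A) = 5/2 = 5/2.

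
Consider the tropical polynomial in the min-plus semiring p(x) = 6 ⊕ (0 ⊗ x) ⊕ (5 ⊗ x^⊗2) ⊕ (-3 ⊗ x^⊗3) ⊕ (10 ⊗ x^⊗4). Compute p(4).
p(4) = 4

A tropical monomial a ⊗ x^⊗i evaluates to a + i · x. Evaluating each term at x = 4:
  Term 0 contributes 6 + 0 · 4 = 6
  Term 1 contributes 0 + 1 · 4 = 4
  Term 2 contributes 5 + 2 · 4 = 13
  Term 3 contributes -3 + 3 · 4 = 9
  Term 4 contributes 10 + 4 · 4 = 26
p(4) = ⊕ of these = min[6, 4, 13, 9, 26] = 4.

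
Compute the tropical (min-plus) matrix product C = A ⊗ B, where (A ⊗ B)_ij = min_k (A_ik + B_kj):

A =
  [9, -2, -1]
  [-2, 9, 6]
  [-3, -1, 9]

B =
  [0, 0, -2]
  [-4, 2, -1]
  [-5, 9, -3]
A ⊗ B =
  [-6, 0, -4]
  [-2, -2, -4]
  [-5, -3, -5]

Apply the min-plus product entry-by-entry:
  C[0][0] = min over k of (A[0][0] + B[0][0] = 9 + 0 = 9, A[0][1] + B[1][0] = -2 + -4 = -6, A[0][2] + B[2][0] = -1 + -5 = -6) = -6 (attained at k = 1)
  C[0][1] = min over k of (A[0][0] + B[0][1] = 9 + 0 = 9, A[0][1] + B[1][1] = -2 + 2 = 0, A[0][2] + B[2][1] = -1 + 9 = 8) = 0 (attained at k = 1)
  C[0][2] = min over k of (A[0][0] + B[0][2] = 9 + -2 = 7, A[0][1] + B[1][2] = -2 + -1 = -3, A[0][2] + B[2][2] = -1 + -3 = -4) = -4 (attained at k = 2)
  C[1][0] = min over k of (A[1][0] + B[0][0] = -2 + 0 = -2, A[1][1] + B[1][0] = 9 + -4 = 5, A[1][2] + B[2][0] = 6 + -5 = 1) = -2 (attained at k = 0)
  C[1][1] = min over k of (A[1][0] + B[0][1] = -2 + 0 = -2, A[1][1] + B[1][1] = 9 + 2 = 11, A[1][2] + B[2][1] = 6 + 9 = 15) = -2 (attained at k = 0)
  C[1][2] = min over k of (A[1][0] + B[0][2] = -2 + -2 = -4, A[1][1] + B[1][2] = 9 + -1 = 8, A[1][2] + B[2][2] = 6 + -3 = 3) = -4 (attained at k = 0)
  C[2][0] = min over k of (A[2][0] + B[0][0] = -3 + 0 = -3, A[2][1] + B[1][0] = -1 + -4 = -5, A[2][2] + B[2][0] = 9 + -5 = 4) = -5 (attained at k = 1)
  C[2][1] = min over k of (A[2][0] + B[0][1] = -3 + 0 = -3, A[2][1] + B[1][1] = -1 + 2 = 1, A[2][2] + B[2][1] = 9 + 9 = 18) = -3 (attained at k = 0)
  C[2][2] = min over k of (A[2][0] + B[0][2] = -3 + -2 = -5, A[2][1] + B[1][2] = -1 + -1 = -2, A[2][2] + B[2][2] = 9 + -3 = 6) = -5 (attained at k = 0)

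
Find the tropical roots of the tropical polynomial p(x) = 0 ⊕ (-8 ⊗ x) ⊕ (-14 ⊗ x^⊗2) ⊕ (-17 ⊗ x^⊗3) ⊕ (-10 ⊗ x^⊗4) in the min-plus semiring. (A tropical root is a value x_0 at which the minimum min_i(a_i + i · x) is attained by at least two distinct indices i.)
Roots: {-7, 3, 6, 8}

Each tropical root is a break point of the lower envelope of the lines y = a_i + i · x (there are 5 lines, with slopes 0, 1, ..., 4). Only the lines that attain the minimum somewhere contribute to roots; other lines are dominated. Here the surviving (envelope) indices are i = 4, i = 3, i = 2, i = 1, i = 0.
Intersections between consecutive envelope lines give the roots: for adjacent envelope indices i < j the intersection is x = (a_i − a_j) / (j − i). Reading off the sorted break points: {-7, 3, 6, 8}.
Verification: at each break x_0, at least two indices attain the minimum of min_i(a_i + i · x_0).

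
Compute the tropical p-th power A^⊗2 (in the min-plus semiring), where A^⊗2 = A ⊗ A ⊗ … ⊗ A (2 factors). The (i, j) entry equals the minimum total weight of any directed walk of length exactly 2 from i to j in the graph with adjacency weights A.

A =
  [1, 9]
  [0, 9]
A^⊗2 =
  [2, 10]
  [1, 9]

Each entry (A^⊗2)_ij equals the minimum over all length-2 walks i = v_0 → v_1 → … → v_2 = j of Σ_t A[v_t][v_{t+1}]. For example, for (i, j) = (0, 1) we minimise over 2 possible intermediate vertex sequences; the minimum is 10, attained along the walk 0 → 0 → 1.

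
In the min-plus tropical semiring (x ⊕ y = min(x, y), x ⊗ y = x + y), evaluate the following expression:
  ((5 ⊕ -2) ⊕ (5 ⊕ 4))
((5 ⊕ -2) ⊕ (5 ⊕ 4)) = -2

Expand innermost to outermost. Recall ⊕ takes the minimum of its arguments and ⊗ takes their sum. Working out the expression ((5 ⊕ -2) ⊕ (5 ⊕ 4)) gives -2.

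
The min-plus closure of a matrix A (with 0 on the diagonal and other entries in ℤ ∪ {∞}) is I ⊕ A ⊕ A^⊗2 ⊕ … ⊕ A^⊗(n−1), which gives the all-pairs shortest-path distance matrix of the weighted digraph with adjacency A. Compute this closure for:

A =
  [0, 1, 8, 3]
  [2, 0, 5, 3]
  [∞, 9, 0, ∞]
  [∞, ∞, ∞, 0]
Closure =
  [0, 1, 6, 3]
  [2, 0, 5, 3]
  [11, 9, 0, 12]
  [∞, ∞, ∞, 0]

This is the Floyd-Warshall all-pairs shortest-path computation. For each intermediate vertex k = 0, 1, …, 3, update dist[i][j] ← min(dist[i][j], dist[i][k] + dist[k][j]). The final matrix gives, for each (i, j), the minimum total weight of any directed path from i to j (possibly empty when i = j).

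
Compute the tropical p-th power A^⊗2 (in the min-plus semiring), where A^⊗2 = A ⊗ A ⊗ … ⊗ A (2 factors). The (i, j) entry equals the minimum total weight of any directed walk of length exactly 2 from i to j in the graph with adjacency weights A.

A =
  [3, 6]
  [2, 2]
A^⊗2 =
  [6, 8]
  [4, 4]

Each entry (A^⊗2)_ij equals the minimum over all length-2 walks i = v_0 → v_1 → … → v_2 = j of Σ_t A[v_t][v_{t+1}]. For example, for (i, j) = (0, 1) we minimise over 2 possible intermediate vertex sequences; the minimum is 8, attained along the walk 0 → 1 → 1.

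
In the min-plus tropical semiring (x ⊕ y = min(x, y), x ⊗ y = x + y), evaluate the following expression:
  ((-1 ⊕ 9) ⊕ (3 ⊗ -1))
((-1 ⊕ 9) ⊕ (3 ⊗ -1)) = -1

Expand innermost to outermost. Recall ⊕ takes the minimum of its arguments and ⊗ takes their sum. Working out the expression ((-1 ⊕ 9) ⊕ (3 ⊗ -1)) gives -1.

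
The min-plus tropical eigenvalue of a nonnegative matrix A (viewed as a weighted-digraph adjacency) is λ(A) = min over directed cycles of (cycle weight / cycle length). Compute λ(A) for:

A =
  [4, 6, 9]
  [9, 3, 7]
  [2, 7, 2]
λ(A) = 2

Enumerate directed cycles and compute their means (weight / length). Sample:
  cycle 0 → 0: weight = 4, length = 1, mean = 4/1 ≈ 4.000
  cycle 1 → 1: weight = 3, length = 1, mean = 3/1 ≈ 3.000
  cycle 2 → 2: weight = 2, length = 1, mean = 2/1 ≈ 2.000
  cycle 0 → 1 → 0: weight = 15, length = 2, mean = 15/2 ≈ 7.500
  cycle 0 → 2 → 0: weight = 11, length = 2, mean = 11/2 ≈ 5.500
  cycle 1 → 0 → 1: weight = 15, length = 2, mean = 15/2 ≈ 7.500
Minimum mean = 2.000, attained e.g. along the cycle 2 → 2 with weight 2 and length 1. So λ(A) = 2/1 = 2.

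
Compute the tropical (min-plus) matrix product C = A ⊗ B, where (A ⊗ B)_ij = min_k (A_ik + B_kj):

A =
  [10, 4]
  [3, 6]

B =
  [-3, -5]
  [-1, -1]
A ⊗ B =
  [3, 3]
  [0, -2]

Apply the min-plus product entry-by-entry:
  C[0][0] = min over k of (A[0][0] + B[0][0] = 10 + -3 = 7, A[0][1] + B[1][0] = 4 + -1 = 3) = 3 (attained at k = 1)
  C[0][1] = min over k of (A[0][0] + B[0][1] = 10 + -5 = 5, A[0][1] + B[1][1] = 4 + -1 = 3) = 3 (attained at k = 1)
  C[1][0] = min over k of (A[1][0] + B[0][0] = 3 + -3 = 0, A[1][1] + B[1][0] = 6 + -1 = 5) = 0 (attained at k = 0)
  C[1][1] = min over k of (A[1][0] + B[0][1] = 3 + -5 = -2, A[1][1] + B[1][1] = 6 + -1 = 5) = -2 (attained at k = 0)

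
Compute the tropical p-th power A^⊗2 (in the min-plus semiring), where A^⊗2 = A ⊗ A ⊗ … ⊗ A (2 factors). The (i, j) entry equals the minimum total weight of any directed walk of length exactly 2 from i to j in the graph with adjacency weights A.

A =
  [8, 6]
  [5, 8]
A^⊗2 =
  [11, 14]
  [13, 11]

Each entry (A^⊗2)_ij equals the minimum over all length-2 walks i = v_0 → v_1 → … → v_2 = j of Σ_t A[v_t][v_{t+1}]. For example, for (i, j) = (0, 1) we minimise over 2 possible intermediate vertex sequences; the minimum is 14, attained along the walk 0 → 0 → 1.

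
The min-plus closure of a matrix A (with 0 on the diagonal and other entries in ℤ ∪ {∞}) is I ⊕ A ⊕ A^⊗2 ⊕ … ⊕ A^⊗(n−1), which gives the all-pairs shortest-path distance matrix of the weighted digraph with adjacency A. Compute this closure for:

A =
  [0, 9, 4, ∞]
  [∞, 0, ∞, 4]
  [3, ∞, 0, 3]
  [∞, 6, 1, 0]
Closure =
  [0, 9, 4, 7]
  [8, 0, 5, 4]
  [3, 9, 0, 3]
  [4, 6, 1, 0]

This is the Floyd-Warshall all-pairs shortest-path computation. For each intermediate vertex k = 0, 1, …, 3, update dist[i][j] ← min(dist[i][j], dist[i][k] + dist[k][j]). The final matrix gives, for each (i, j), the minimum total weight of any directed path from i to j (possibly empty when i = j).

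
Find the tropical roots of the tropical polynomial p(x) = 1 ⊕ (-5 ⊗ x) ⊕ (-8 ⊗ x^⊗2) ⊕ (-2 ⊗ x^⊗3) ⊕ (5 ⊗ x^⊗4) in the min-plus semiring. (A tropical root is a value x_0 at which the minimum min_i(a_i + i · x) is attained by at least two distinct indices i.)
Roots: {-7, -6, 3, 6}

Each tropical root is a break point of the lower envelope of the lines y = a_i + i · x (there are 5 lines, with slopes 0, 1, ..., 4). Only the lines that attain the minimum somewhere contribute to roots; other lines are dominated. Here the surviving (envelope) indices are i = 4, i = 3, i = 2, i = 1, i = 0.
Intersections between consecutive envelope lines give the roots: for adjacent envelope indices i < j the intersection is x = (a_i − a_j) / (j − i). Reading off the sorted break points: {-7, -6, 3, 6}.
Verification: at each break x_0, at least two indices attain the minimum of min_i(a_i + i · x_0).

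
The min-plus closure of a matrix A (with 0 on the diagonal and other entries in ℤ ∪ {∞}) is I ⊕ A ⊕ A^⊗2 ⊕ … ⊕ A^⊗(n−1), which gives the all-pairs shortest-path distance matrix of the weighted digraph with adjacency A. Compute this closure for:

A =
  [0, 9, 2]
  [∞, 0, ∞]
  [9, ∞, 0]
Closure =
  [0, 9, 2]
  [∞, 0, ∞]
  [9, 18, 0]

This is the Floyd-Warshall all-pairs shortest-path computation. For each intermediate vertex k = 0, 1, …, 2, update dist[i][j] ← min(dist[i][j], dist[i][k] + dist[k][j]). The final matrix gives, for each (i, j), the minimum total weight of any directed path from i to j (possibly empty when i = j).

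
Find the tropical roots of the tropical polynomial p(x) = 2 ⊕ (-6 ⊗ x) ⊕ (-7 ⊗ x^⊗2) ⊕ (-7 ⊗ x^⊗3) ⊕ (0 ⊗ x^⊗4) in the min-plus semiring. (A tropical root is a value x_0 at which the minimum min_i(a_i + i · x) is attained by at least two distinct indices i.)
Roots: {-7, 0, 1, 8}

Each tropical root is a break point of the lower envelope of the lines y = a_i + i · x (there are 5 lines, with slopes 0, 1, ..., 4). Only the lines that attain the minimum somewhere contribute to roots; other lines are dominated. Here the surviving (envelope) indices are i = 4, i = 3, i = 2, i = 1, i = 0.
Intersections between consecutive envelope lines give the roots: for adjacent envelope indices i < j the intersection is x = (a_i − a_j) / (j − i). Reading off the sorted break points: {-7, 0, 1, 8}.
Verification: at each break x_0, at least two indices attain the minimum of min_i(a_i + i · x_0).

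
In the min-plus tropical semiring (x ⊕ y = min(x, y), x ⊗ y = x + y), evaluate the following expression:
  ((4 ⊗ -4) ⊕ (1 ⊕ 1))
((4 ⊗ -4) ⊕ (1 ⊕ 1)) = 0

Expand innermost to outermost. Recall ⊕ takes the minimum of its arguments and ⊗ takes their sum. Working out the expression ((4 ⊗ -4) ⊕ (1 ⊕ 1)) gives 0.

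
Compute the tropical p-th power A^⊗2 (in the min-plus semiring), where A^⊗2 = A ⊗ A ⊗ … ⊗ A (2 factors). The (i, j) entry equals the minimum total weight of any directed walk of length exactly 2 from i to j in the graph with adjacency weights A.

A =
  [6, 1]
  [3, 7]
A^⊗2 =
  [4, 7]
  [9, 4]

Each entry (A^⊗2)_ij equals the minimum over all length-2 walks i = v_0 → v_1 → … → v_2 = j of Σ_t A[v_t][v_{t+1}]. For example, for (i, j) = (0, 1) we minimise over 2 possible intermediate vertex sequences; the minimum is 7, attained along the walk 0 → 0 → 1.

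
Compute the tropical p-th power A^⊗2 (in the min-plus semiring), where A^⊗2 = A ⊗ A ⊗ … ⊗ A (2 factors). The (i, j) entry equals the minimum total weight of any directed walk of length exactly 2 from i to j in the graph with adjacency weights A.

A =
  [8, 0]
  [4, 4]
A^⊗2 =
  [4, 4]
  [8, 4]

Each entry (A^⊗2)_ij equals the minimum over all length-2 walks i = v_0 → v_1 → … → v_2 = j of Σ_t A[v_t][v_{t+1}]. For example, for (i, j) = (0, 1) we minimise over 2 possible intermediate vertex sequences; the minimum is 4, attained along the walk 0 → 1 → 1.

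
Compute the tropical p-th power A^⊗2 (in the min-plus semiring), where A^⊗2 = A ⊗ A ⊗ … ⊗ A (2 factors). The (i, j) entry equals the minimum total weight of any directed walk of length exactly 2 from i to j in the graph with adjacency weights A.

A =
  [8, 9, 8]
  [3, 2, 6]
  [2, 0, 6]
A^⊗2 =
  [10, 8, 14]
  [5, 4, 8]
  [3, 2, 6]

Each entry (A^⊗2)_ij equals the minimum over all length-2 walks i = v_0 → v_1 → … → v_2 = j of Σ_t A[v_t][v_{t+1}]. For example, for (i, j) = (0, 2) we minimise over 3 possible intermediate vertex sequences; the minimum is 14, attained along the walk 0 → 2 → 2.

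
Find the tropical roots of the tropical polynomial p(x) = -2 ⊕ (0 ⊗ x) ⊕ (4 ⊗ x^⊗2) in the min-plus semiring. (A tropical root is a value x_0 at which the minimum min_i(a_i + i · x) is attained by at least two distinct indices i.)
Roots: {-4, -2}

Each tropical root is a break point of the lower envelope of the lines y = a_i + i · x (there are 3 lines, with slopes 0, 1, ..., 2). Only the lines that attain the minimum somewhere contribute to roots; other lines are dominated. Here the surviving (envelope) indices are i = 2, i = 1, i = 0.
Intersections between consecutive envelope lines give the roots: for adjacent envelope indices i < j the intersection is x = (a_i − a_j) / (j − i). Reading off the sorted break points: {-4, -2}.
Verification: at each break x_0, at least two indices attain the minimum of min_i(a_i + i · x_0).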